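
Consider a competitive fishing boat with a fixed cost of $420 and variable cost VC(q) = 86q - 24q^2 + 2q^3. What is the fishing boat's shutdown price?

Short-run supply begins at min AVC. From VC = 86q - 24q^2 + 2q^3, AVC = 86 - 24q + 2q^2.
dAVC/dq = -24 + 4q = 0 gives q = 6. min AVC = 86 - 24·6 + 2·6^2 = 14.
For P < $14 the firm produces nothing.

$14 per unit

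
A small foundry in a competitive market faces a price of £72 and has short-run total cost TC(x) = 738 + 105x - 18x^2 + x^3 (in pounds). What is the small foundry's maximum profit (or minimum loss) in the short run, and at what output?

Profit = -£254 at x = 11

AVC = 105 - 18x + x^2 has its minimum £24 at x = 9; price £72 clears that bar, so the firm operates.
With MC = 105 - 36x + 3x^2, P = MC on the upward-sloping part at x* = 11.
TR = 72·11 = 792. TC = 738 + 308 = 1046. Profit = 792 − 1046 = -£254.
Shutting down would mean losing the fixed cost of £738, so operating at a loss of £254 is better by £484.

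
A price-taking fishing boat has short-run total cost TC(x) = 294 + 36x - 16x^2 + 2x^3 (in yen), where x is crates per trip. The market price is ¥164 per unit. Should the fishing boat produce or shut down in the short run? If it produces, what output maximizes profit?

From TC, MC = TC'(x) = 36 - 32x + 6x^2 and AVC = VC/x = 36 - 16x + 2x^2.
AVC hits its minimum where MC = AVC, at x = 4, giving min AVC = 36 - 16·4 + 2·4^2 = ¥4.
Because ¥164 ≥ ¥4, revenue can cover variable cost; the firm operates.
Set P = MC: 164 = 36 - 32x + 6x^2 → -128 - 32x + 6x^2 = 0. The roots are x = -8/3 and x = 8; the profit-maximizing output is on the rising part of MC, so x* = 8.
Check: AVC at x = 8 is ¥36 ≤ P, so revenue covers variable cost.
Profit = P·x − TC = 164·8 − 582 = ¥730.

Produce at x = 8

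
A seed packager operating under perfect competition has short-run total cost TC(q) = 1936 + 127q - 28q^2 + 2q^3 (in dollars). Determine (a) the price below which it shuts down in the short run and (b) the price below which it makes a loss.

Shutdown price = $29; break-even price = $237

AVC = 127 - 28q + 2q^2; minimized at q = 7, giving min AVC = $29. That is the shutdown price.
ATC = 1936/q + 127 - 28q + 2q^2. Setting dATC/dq = −1936/q^2 − 28 + 4q = 0 gives q = 11 (since 4·11^3 − 28·11^2 = 1936).
min ATC = 1936/11 + 127 − 28·11 + 2·11^2 = $237. That is the break-even price.
For $29 ≤ P < $237 the firm produces at a loss; below $29 it shuts down.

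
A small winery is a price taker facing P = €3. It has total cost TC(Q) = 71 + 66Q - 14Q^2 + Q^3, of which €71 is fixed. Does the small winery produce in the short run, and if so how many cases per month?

Variable cost is VC = 66Q - 14Q^2 + Q^3, so AVC = VC/Q = 66 - 14Q + Q^2 and MC = dTC/dQ = 66 - 28Q + 3Q^2.
AVC hits its minimum where MC = AVC, at Q = 7, giving min AVC = 66 - 14·7 + 7^2 = €17.
Since P = €3 < min AVC = €17, price fails to cover variable cost at any output.
The firm minimizes its loss by shutting down and losing only its fixed cost of €71.

Shut down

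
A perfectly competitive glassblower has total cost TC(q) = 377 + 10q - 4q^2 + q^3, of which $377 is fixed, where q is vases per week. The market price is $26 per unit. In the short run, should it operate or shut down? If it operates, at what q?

Produce at q = 4

From TC, MC = TC'(q) = 10 - 8q + 3q^2 and AVC = VC/q = 10 - 4q + q^2.
The AVC parabola has its vertex at q = 4/2 = 2, where AVC = 10 - 4·2 + 2^2 = $6.
Because $26 ≥ $6, revenue can cover variable cost; the firm operates.
P = MC gives -16 - 8q + 3q^2 = 0, with roots -4/3 and 4. Take the larger (rising MC): q* = 4.
Check: AVC at q = 4 is $10 ≤ P, so revenue covers variable cost.
Profit = P·q − TC = 26·4 − 417 = -$313, a loss, but smaller than the $377 fixed cost the firm would lose by shutting down.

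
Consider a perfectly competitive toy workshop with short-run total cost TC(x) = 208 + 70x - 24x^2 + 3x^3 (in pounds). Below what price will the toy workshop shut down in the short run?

The firm shuts down when price falls below the minimum of average variable cost. AVC = VC/x = 70 - 24x + 3x^2.
At the minimum of AVC, MC = AVC. MC = 70 - 48x + 9x^2; setting MC = AVC gives 6x^2 - 24x = 0, so x = 4. min AVC = 22.
So the shutdown price is £22.

£22 per unit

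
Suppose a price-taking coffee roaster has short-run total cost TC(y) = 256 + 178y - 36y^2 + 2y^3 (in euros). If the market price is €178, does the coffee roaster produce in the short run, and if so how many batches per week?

Produce at y = 12

From TC, MC = TC'(y) = 178 - 72y + 6y^2 and AVC = VC/y = 178 - 36y + 2y^2.
AVC hits its minimum where MC = AVC, at y = 9, giving min AVC = 178 - 36·9 + 2·9^2 = €16.
Since P = €178 ≥ min AVC = €16, price covers variable cost and the firm should produce.
P = MC gives -72y + 6y^2 = 0, with roots 0 and 12. Take the larger (rising MC): y* = 12.
Check: AVC at y = 12 is €34 ≤ P, so revenue covers variable cost.
Profit = P·y − TC = 178·12 − 664 = €1472.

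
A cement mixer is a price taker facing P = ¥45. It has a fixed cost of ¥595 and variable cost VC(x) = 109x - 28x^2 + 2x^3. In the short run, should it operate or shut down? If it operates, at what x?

Strip out fixed cost: VC = 109x - 28x^2 + 2x^3. Then AVC = 109 - 28x + 2x^2 and MC = 109 - 56x + 6x^2.
AVC hits its minimum where MC = AVC, at x = 7, giving min AVC = 109 - 28·7 + 2·7^2 = ¥11.
Because ¥45 ≥ ¥11, revenue can cover variable cost; the firm operates.
Set P = MC: 45 = 109 - 56x + 6x^2 → 64 - 56x + 6x^2 = 0. The roots are x = 4/3 and x = 8; the profit-maximizing output is on the rising part of MC, so x* = 8.
Check: AVC at x = 8 is ¥13 ≤ P, so revenue covers variable cost.
Profit = P·x − TC = 45·8 − 699 = -¥339, a loss, but smaller than the ¥595 fixed cost the firm would lose by shutting down.

Produce at x = 8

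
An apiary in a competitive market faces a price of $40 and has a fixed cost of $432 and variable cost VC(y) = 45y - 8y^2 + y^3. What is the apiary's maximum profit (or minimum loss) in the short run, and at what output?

Profit = -$382 at y = 5

AVC = 45 - 8y + y^2; min AVC = $29 at y = 4. Since P = $40 ≥ min AVC, the firm produces.
With MC = 45 - 16y + 3y^2, P = MC on the upward-sloping part at y* = 5.
TR = 40·5 = 200. TC = 432 + 150 = 582. Profit = 200 − 582 = -$382.
By producing, the firm covers all variable cost plus $50 of fixed cost; shutting down would lose the full $432.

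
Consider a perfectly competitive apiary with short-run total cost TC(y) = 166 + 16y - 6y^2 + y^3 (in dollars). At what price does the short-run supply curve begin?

The firm shuts down when price falls below the minimum of average variable cost. AVC = VC/y = 16 - 6y + y^2.
dAVC/dy = -6 + 2y = 0 gives y = 3. min AVC = 16 - 6·3 + 3^2 = 7.
For P < $7 the firm produces nothing.

$7 per unit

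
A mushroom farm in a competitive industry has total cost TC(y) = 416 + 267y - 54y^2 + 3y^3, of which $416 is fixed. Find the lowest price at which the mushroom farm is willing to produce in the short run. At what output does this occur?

$24 per unit, at y = 9

The shutdown price is the minimum of AVC. VC = 267y - 54y^2 + 3y^3, so AVC = 267 - 54y + 3y^2.
dAVC/dy = -54 + 6y = 0 gives y = 9. min AVC = 267 - 54·9 + 3·9^2 = 24.
For P < $24 the firm produces nothing.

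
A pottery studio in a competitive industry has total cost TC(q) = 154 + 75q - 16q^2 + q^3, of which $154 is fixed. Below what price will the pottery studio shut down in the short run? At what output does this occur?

$11 per unit, at q = 8

The firm shuts down when price falls below the minimum of average variable cost. AVC = VC/q = 75 - 16q + q^2.
dAVC/dq = -16 + 2q = 0 gives q = 8. min AVC = 75 - 16·8 + 8^2 = 11.
For P < $11 the firm produces nothing.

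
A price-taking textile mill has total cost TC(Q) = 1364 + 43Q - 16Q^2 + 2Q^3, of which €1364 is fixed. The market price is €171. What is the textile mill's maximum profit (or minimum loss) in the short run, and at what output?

AVC = 43 - 16Q + 2Q^2 has its minimum €11 at Q = 4; price €171 clears that bar, so the firm operates.
MC = 43 - 32Q + 6Q^2. Setting P = MC and taking the root on the rising branch gives Q* = 8.
TR = 171·8 = 1368. TC = 1364 + 344 = 1708. Profit = 1368 − 1708 = -€340.
By producing, the firm covers all variable cost plus €1024 of fixed cost; shutting down would lose the full €1364.

Profit = -€340 at Q = 8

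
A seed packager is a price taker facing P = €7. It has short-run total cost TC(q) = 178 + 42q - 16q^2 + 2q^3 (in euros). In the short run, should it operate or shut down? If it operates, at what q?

Strip out fixed cost: VC = 42q - 16q^2 + 2q^3. Then AVC = 42 - 16q + 2q^2 and MC = 42 - 32q + 6q^2.
AVC is minimized where dAVC/dq = -16 + 4q = 0, at q = 4; min AVC = 42 - 16·4 + 2·4^2 = €10.
Since P = €7 < min AVC = €10, price fails to cover variable cost at any output.
Best response: produce nothing and absorb the €178 fixed cost.

Shut down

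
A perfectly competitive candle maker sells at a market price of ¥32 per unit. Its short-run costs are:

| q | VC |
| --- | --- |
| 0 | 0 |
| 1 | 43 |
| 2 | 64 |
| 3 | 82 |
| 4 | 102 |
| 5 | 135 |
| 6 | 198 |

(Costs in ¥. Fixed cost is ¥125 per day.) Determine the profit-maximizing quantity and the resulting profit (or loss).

q = 4; profit = -¥99

Compute π = P·q − TC at each output: q=0: -125; q=1: -136; q=2: -125; q=3: -111; q=4: -99; q=5: -100; q=6: -131.
Profit is maximized at q = 4. AVC there is 102/4 = ¥25.50 ≤ P, so producing beats shutting down (which would give -¥125).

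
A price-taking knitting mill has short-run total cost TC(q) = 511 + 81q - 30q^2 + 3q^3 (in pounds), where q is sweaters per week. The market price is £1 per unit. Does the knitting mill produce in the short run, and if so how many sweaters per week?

Variable cost is VC = 81q - 30q^2 + 3q^3, so AVC = VC/q = 81 - 30q + 3q^2 and MC = dTC/dq = 81 - 60q + 9q^2.
The AVC parabola has its vertex at q = 30/6 = 5, where AVC = 81 - 30·5 + 3·5^2 = £6.
With P < min AVC (£1 < £6), every unit sold adds to the loss.
Best response: produce nothing and absorb the £511 fixed cost.

Shut down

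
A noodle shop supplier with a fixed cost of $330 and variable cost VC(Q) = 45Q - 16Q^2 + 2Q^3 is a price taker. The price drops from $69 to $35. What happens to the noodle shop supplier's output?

Output falls from 6 to 5

MC = 45 - 32Q + 6Q^2; the shutdown threshold is min AVC = $13 (at Q = 4).
With P = $69 above the shutdown price, P = MC gives Q = 6.
At P = $35 ≥ min AVC, set P = MC: Q = 5. The firm stays open but cuts output.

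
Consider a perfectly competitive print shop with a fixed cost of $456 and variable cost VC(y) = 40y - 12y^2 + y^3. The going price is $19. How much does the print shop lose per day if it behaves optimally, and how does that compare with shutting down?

Profit = -$358 at y = 7

AVC = 40 - 12y + y^2; min AVC = $4 at y = 6. Since P = $19 ≥ min AVC, the firm produces.
MC = 40 - 24y + 3y^2. Setting P = MC and taking the root on the rising branch gives y* = 7.
TR = 19·7 = 133. TC = 456 + 35 = 491. Profit = 133 − 491 = -$358.
By producing, the firm covers all variable cost plus $98 of fixed cost; shutting down would lose the full $456.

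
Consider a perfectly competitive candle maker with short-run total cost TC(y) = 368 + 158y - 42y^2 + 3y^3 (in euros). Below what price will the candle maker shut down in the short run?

The firm shuts down when price falls below the minimum of average variable cost. AVC = VC/y = 158 - 42y + 3y^2.
At the minimum of AVC, MC = AVC. MC = 158 - 84y + 9y^2; setting MC = AVC gives 6y^2 - 42y = 0, so y = 7. min AVC = 11.
The firm shuts down for any P below €11.

€11 per unit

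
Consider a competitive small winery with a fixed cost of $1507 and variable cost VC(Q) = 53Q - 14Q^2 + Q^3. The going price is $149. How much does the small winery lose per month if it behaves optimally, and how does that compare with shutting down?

Profit = -$67 at Q = 12

AVC = 53 - 14Q + Q^2; min AVC = $4 at Q = 7. Since P = $149 ≥ min AVC, the firm produces.
With MC = 53 - 28Q + 3Q^2, P = MC on the upward-sloping part at Q* = 12.
TR = 149·12 = 1788. TC = 1507 + 348 = 1855. Profit = 1788 − 1855 = -$67.
Shutting down would mean losing the fixed cost of $1507, so operating at a loss of $67 is better by $1440.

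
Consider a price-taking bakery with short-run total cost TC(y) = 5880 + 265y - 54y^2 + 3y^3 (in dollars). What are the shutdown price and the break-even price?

Shutdown price = $22; break-even price = $517

AVC = 265 - 54y + 3y^2; minimized at y = 9, giving min AVC = $22. That is the shutdown price.
ATC = 5880/y + 265 - 54y + 3y^2. Setting dATC/dy = −5880/y^2 − 54 + 6y = 0 gives y = 14 (since 6·14^3 − 54·14^2 = 5880).
min ATC = 5880/14 + 265 − 54·14 + 3·14^2 = $517. That is the break-even price.
For $22 ≤ P < $517 the firm produces at a loss; below $22 it shuts down.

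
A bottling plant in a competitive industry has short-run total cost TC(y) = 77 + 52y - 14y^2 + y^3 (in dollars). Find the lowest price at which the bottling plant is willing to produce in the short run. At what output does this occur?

Short-run supply begins at min AVC. From VC = 52y - 14y^2 + y^3, AVC = 52 - 14y + y^2.
At the minimum of AVC, MC = AVC. MC = 52 - 28y + 3y^2; setting MC = AVC gives 2y^2 - 14y = 0, so y = 7. min AVC = 3.
So the shutdown price is $3.

$3 per unit, at y = 7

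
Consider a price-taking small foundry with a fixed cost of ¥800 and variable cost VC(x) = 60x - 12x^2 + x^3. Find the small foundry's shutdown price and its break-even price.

AVC = 60 - 12x + x^2; minimized at x = 6, giving min AVC = ¥24. That is the shutdown price.
ATC = 800/x + 60 - 12x + x^2. Setting dATC/dx = −800/x^2 − 12 + 2x = 0 gives x = 10 (since 2·10^3 − 12·10^2 = 800).
min ATC = 800/10 + 60 − 12·10 + 10^2 = ¥120. That is the break-even price.
For ¥24 ≤ P < ¥120 the firm produces at a loss; below ¥24 it shuts down.

Shutdown price = ¥24; break-even price = ¥120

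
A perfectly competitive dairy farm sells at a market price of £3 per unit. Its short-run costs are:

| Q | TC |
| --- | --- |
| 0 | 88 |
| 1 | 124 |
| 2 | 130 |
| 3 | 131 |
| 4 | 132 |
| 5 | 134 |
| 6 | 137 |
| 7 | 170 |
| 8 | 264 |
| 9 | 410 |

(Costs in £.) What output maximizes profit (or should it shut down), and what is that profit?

Compute π = P·Q − TC at each output: Q=0: -88; Q=1: -121; Q=2: -124; Q=3: -122; Q=4: -120; Q=5: -119; Q=6: -119; Q=7: -149; Q=8: -240; Q=9: -383.
Profit is highest at Q = 0. Equivalently, the lowest AVC in the table is 49/6 ≈ £8.17 at Q = 6, and P = £3 falls below it — price never covers variable cost, so the firm shuts down and loses only its fixed cost.

Q = 0 (shut down); profit = -£88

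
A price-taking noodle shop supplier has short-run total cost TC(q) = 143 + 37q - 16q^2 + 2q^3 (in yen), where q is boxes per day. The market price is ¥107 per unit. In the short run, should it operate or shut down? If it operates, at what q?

From TC, MC = TC'(q) = 37 - 32q + 6q^2 and AVC = VC/q = 37 - 16q + 2q^2.
AVC is minimized where dAVC/dq = -16 + 4q = 0, at q = 4; min AVC = 37 - 16·4 + 2·4^2 = ¥5.
Because ¥107 ≥ ¥5, revenue can cover variable cost; the firm operates.
Solving P = MC: -70 - 32q + 6q^2 = 0 ⇒ q = -5/3 or 7. On the upward-sloping branch, q* = 7.
Check: AVC at q = 7 is ¥23 ≤ P, so revenue covers variable cost.
Profit = P·q − TC = 107·7 − 304 = ¥445.

Produce at q = 7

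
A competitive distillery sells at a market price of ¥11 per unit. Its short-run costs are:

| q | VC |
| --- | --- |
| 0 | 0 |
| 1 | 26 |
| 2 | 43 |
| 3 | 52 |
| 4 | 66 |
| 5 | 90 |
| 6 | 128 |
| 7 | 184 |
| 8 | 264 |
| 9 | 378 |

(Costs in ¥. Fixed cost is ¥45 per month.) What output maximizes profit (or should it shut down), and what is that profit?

Tabulate TR − TC: q=0: -45; q=1: -60; q=2: -66; q=3: -64; q=4: -67; q=5: -80; q=6: -107; q=7: -152; q=8: -221; q=9: -324.
Profit is highest at q = 0. Equivalently, the lowest AVC in the table is 66/4 ≈ ¥16.50 at q = 4, and P = ¥11 falls below it — price never covers variable cost, so the firm shuts down and loses only its fixed cost.

q = 0 (shut down); profit = -¥45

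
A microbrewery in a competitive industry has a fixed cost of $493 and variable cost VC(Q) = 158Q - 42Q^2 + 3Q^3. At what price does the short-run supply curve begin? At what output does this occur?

$11 per unit, at Q = 7

Short-run supply begins at min AVC. From VC = 158Q - 42Q^2 + 3Q^3, AVC = 158 - 42Q + 3Q^2.
At the minimum of AVC, MC = AVC. MC = 158 - 84Q + 9Q^2; setting MC = AVC gives 6Q^2 - 42Q = 0, so Q = 7. min AVC = 11.
For P < $11 the firm produces nothing.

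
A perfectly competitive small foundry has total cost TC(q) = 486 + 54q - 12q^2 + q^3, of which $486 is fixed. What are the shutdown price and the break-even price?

Shutdown price = min AVC. AVC = 54 - 12q + q^2, with vertex at q = 6 and minimum $18.
ATC = 486/q + 54 - 12q + q^2. Setting dATC/dq = −486/q^2 − 12 + 2q = 0 gives q = 9 (since 2·9^3 − 12·9^2 = 486).
min ATC = 486/9 + 54 − 12·9 + 9^2 = $81. That is the break-even price.
Between these two prices the firm operates at a loss; above $81 it earns a profit.

Shutdown price = $18; break-even price = $81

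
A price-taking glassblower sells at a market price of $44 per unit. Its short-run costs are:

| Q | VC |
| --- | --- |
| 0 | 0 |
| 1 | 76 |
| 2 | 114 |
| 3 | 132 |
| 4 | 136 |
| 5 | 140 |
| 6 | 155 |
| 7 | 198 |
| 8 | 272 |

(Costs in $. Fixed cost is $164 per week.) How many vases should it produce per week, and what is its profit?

Q = 7; profit = -$54

Profit at each row (π = 44Q − TC): Q=0: -164; Q=1: -196; Q=2: -190; Q=3: -164; Q=4: -124; Q=5: -84; Q=6: -55; Q=7: -54; Q=8: -84.
Profit is maximized at Q = 7. AVC there is 198/7 = $28.29 ≤ P, so producing beats shutting down (which would give -$164).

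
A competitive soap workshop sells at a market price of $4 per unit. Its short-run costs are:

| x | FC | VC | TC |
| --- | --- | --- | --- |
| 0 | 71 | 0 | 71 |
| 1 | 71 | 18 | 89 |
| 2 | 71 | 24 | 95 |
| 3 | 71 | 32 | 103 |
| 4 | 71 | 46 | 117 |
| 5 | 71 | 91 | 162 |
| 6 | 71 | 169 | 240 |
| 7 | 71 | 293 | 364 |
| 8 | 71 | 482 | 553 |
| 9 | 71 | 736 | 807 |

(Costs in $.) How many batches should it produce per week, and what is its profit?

Tabulate TR − TC: x=0: -71; x=1: -85; x=2: -87; x=3: -91; x=4: -101; x=5: -142; x=6: -216; x=7: -336; x=8: -521; x=9: -771.
Profit is highest at x = 0. Equivalently, the lowest AVC in the table is 32/3 ≈ $10.67 at x = 3, and P = $4 falls below it — price never covers variable cost, so the firm shuts down and loses only its fixed cost.

x = 0 (shut down); profit = -$71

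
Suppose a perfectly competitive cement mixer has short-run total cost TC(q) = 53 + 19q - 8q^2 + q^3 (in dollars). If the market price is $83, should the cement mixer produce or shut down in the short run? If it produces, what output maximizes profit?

Produce at q = 8

From TC, MC = TC'(q) = 19 - 16q + 3q^2 and AVC = VC/q = 19 - 8q + q^2.
AVC hits its minimum where MC = AVC, at q = 4, giving min AVC = 19 - 8·4 + 4^2 = $3.
P = $83 exceeds min AVC = $3, so the firm stays open.
P = MC gives -64 - 16q + 3q^2 = 0, with roots -8/3 and 8. Take the larger (rising MC): q* = 8.
Check: AVC at q = 8 is $19 ≤ P, so revenue covers variable cost.
Profit = P·q − TC = 83·8 − 205 = $459.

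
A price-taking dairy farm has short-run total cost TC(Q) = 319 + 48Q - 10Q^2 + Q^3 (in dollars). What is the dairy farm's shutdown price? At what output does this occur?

The firm shuts down when price falls below the minimum of average variable cost. AVC = VC/Q = 48 - 10Q + Q^2.
At the minimum of AVC, MC = AVC. MC = 48 - 20Q + 3Q^2; setting MC = AVC gives 2Q^2 - 10Q = 0, so Q = 5. min AVC = 23.
For P < $23 the firm produces nothing.

$23 per unit, at Q = 5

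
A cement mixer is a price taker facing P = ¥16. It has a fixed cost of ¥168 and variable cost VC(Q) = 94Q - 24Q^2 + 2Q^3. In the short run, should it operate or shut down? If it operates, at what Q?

Strip out fixed cost: VC = 94Q - 24Q^2 + 2Q^3. Then AVC = 94 - 24Q + 2Q^2 and MC = 94 - 48Q + 6Q^2.
AVC is minimized where dAVC/dQ = -24 + 4Q = 0, at Q = 6; min AVC = 94 - 24·6 + 2·6^2 = ¥22.
With P < min AVC (¥16 < ¥22), every unit sold adds to the loss.
The firm minimizes its loss by shutting down and losing only its fixed cost of ¥168.

Shut down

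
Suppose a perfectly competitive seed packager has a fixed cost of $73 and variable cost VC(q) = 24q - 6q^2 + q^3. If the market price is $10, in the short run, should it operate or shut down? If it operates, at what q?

Shut down

Strip out fixed cost: VC = 24q - 6q^2 + q^3. Then AVC = 24 - 6q + q^2 and MC = 24 - 12q + 3q^2.
AVC is minimized where dAVC/dq = -6 + 2q = 0, at q = 3; min AVC = 24 - 6·3 + 3^2 = $15.
With P < min AVC ($10 < $15), every unit sold adds to the loss.
Shutting down limits the loss to fixed cost, $73.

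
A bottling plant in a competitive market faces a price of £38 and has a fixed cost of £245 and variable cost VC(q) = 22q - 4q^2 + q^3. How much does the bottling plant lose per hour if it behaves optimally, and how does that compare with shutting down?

AVC = 22 - 4q + q^2 has its minimum £18 at q = 2; price £38 clears that bar, so the firm operates.
MC = 22 - 8q + 3q^2. Setting P = MC and taking the root on the rising branch gives q* = 4.
TR = 38·4 = 152. TC = 245 + 88 = 333. Profit = 152 − 333 = -£181.
That loss of £181 beats the £245 the firm would lose by shutting down; producing recovers £64 of fixed cost.

Profit = -£181 at q = 4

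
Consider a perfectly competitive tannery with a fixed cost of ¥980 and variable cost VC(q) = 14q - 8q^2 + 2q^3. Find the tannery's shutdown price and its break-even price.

Shutdown price = ¥6; break-even price = ¥196

Shutdown price = min AVC. AVC = 14 - 8q + 2q^2, with vertex at q = 2 and minimum ¥6.
ATC = 980/q + 14 - 8q + 2q^2. Setting dATC/dq = −980/q^2 − 8 + 4q = 0 gives q = 7 (since 4·7^3 − 8·7^2 = 980).
min ATC = 980/7 + 14 − 8·7 + 2·7^2 = ¥196. That is the break-even price.
For ¥6 ≤ P < ¥196 the firm produces at a loss; below ¥6 it shuts down.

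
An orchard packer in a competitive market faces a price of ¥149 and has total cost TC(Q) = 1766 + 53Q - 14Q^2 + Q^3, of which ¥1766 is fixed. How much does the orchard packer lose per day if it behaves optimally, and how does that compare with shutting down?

AVC = 53 - 14Q + Q^2; min AVC = ¥4 at Q = 7. Since P = ¥149 ≥ min AVC, the firm produces.
MC = 53 - 28Q + 3Q^2. Setting P = MC and taking the root on the rising branch gives Q* = 12.
TR = 149·12 = 1788. TC = 1766 + 348 = 2114. Profit = 1788 − 2114 = -¥326.
By producing, the firm covers all variable cost plus ¥1440 of fixed cost; shutting down would lose the full ¥1766.

Profit = -¥326 at Q = 12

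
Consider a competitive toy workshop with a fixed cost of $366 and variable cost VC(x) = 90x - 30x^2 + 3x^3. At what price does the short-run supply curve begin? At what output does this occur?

$15 per unit, at x = 5

The shutdown price is the minimum of AVC. VC = 90x - 30x^2 + 3x^3, so AVC = 90 - 30x + 3x^2.
At the minimum of AVC, MC = AVC. MC = 90 - 60x + 9x^2; setting MC = AVC gives 6x^2 - 30x = 0, so x = 5. min AVC = 15.
So the shutdown price is $15.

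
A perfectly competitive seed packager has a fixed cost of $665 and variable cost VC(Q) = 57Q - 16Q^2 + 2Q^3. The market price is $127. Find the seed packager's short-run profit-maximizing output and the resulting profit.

AVC = 57 - 16Q + 2Q^2 has its minimum $25 at Q = 4; price $127 clears that bar, so the firm operates.
MC = 57 - 32Q + 6Q^2. Setting P = MC and taking the root on the rising branch gives Q* = 7.
TR = 127·7 = 889. TC = 665 + 301 = 966. Profit = 889 − 966 = -$77.
By producing, the firm covers all variable cost plus $588 of fixed cost; shutting down would lose the full $665.

Profit = -$77 at Q = 7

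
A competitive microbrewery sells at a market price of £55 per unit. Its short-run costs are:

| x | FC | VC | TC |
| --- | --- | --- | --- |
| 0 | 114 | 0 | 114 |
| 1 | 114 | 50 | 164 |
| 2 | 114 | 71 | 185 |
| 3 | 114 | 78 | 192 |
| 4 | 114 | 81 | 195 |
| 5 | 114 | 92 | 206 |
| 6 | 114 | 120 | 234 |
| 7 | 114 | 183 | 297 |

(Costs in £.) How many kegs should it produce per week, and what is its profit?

x = 6; profit = £96

Compute π = P·x − TC at each output: x=0: -114; x=1: -109; x=2: -75; x=3: -27; x=4: 25; x=5: 69; x=6: 96; x=7: 88.
Profit is maximized at x = 6. AVC there is 120/6 = £20 ≤ P, so producing beats shutting down (which would give -£114).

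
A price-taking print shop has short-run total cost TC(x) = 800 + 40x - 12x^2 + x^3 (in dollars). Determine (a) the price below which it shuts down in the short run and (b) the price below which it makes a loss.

Shutdown price = $4; break-even price = $100

AVC = 40 - 12x + x^2; minimized at x = 6, giving min AVC = $4. That is the shutdown price.
ATC = 800/x + 40 - 12x + x^2. Setting dATC/dx = −800/x^2 − 12 + 2x = 0 gives x = 10 (since 2·10^3 − 12·10^2 = 800).
min ATC = 800/10 + 40 − 12·10 + 10^2 = $100. That is the break-even price.
Between these two prices the firm operates at a loss; above $100 it earns a profit.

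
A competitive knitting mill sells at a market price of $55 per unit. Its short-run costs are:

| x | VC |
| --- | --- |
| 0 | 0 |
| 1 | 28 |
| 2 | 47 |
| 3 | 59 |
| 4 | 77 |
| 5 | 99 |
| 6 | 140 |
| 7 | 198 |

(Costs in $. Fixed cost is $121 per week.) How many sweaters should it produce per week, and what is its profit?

x = 6; profit = $69

Profit at each row (π = 55x − TC): x=0: -121; x=1: -94; x=2: -58; x=3: -15; x=4: 22; x=5: 55; x=6: 69; x=7: 66.
Profit is maximized at x = 6. AVC there is 140/6 = $23.33 ≤ P, so producing beats shutting down (which would give -$121).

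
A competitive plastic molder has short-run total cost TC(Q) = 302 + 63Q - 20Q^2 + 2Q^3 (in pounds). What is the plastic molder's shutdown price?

£13 per unit

The shutdown price is the minimum of AVC. VC = 63Q - 20Q^2 + 2Q^3, so AVC = 63 - 20Q + 2Q^2.
At the minimum of AVC, MC = AVC. MC = 63 - 40Q + 6Q^2; setting MC = AVC gives 4Q^2 - 20Q = 0, so Q = 5. min AVC = 13.
For P < £13 the firm produces nothing.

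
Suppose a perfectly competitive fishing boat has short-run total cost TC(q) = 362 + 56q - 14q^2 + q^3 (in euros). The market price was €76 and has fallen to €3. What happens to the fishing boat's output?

Output falls from 10 to 0 (the firm shuts down)

MC = 56 - 28q + 3q^2; the shutdown threshold is min AVC = €7 (at q = 7).
At P = €76 ≥ min AVC, set P = MC on the rising branch: q = 10.
At P = €3 < min AVC = €7, price no longer covers variable cost at any output, so the firm shuts down: q = 0.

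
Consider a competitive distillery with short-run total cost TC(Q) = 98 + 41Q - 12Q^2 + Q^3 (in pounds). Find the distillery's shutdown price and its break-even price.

Shutdown price = min AVC. AVC = 41 - 12Q + Q^2, with vertex at Q = 6 and minimum £5.
ATC = 98/Q + 41 - 12Q + Q^2. Setting dATC/dQ = −98/Q^2 − 12 + 2Q = 0 gives Q = 7 (since 2·7^3 − 12·7^2 = 98).
min ATC = 98/7 + 41 − 12·7 + 7^2 = £20. That is the break-even price.
For £5 ≤ P < £20 the firm produces at a loss; below £5 it shuts down.

Shutdown price = £5; break-even price = £20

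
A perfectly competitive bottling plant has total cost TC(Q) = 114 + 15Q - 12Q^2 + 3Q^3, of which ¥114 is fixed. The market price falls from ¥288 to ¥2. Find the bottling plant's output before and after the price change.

MC = 15 - 24Q + 9Q^2; the shutdown threshold is min AVC = ¥3 (at Q = 2).
With P = ¥288 above the shutdown price, P = MC gives Q = 7.
At P = ¥2 < min AVC = ¥3, price no longer covers variable cost at any output, so the firm shuts down: Q = 0.

Output falls from 7 to 0 (the firm shuts down)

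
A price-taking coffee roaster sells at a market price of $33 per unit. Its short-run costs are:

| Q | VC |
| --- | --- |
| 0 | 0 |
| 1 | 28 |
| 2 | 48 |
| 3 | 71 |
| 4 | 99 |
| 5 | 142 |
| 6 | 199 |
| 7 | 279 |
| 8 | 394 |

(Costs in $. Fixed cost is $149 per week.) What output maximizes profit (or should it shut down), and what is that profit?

Profit at each row (π = 33Q − TC): Q=0: -149; Q=1: -144; Q=2: -131; Q=3: -121; Q=4: -116; Q=5: -126; Q=6: -150; Q=7: -197; Q=8: -279.
Profit is maximized at Q = 4. AVC there is 99/4 = $24.75 ≤ P, so producing beats shutting down (which would give -$149).

Q = 4; profit = -$116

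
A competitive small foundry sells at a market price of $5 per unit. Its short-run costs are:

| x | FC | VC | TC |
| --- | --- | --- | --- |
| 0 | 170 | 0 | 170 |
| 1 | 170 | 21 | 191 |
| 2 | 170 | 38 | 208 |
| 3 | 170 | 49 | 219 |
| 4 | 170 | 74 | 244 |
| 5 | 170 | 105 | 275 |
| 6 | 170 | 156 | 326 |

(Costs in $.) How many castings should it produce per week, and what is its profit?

x = 0 (shut down); profit = -$170

Profit at each row (π = 5x − TC): x=0: -170; x=1: -186; x=2: -198; x=3: -204; x=4: -224; x=5: -250; x=6: -296.
Profit is highest at x = 0. Equivalently, the lowest AVC in the table is 49/3 ≈ $16.33 at x = 3, and P = $5 falls below it — price never covers variable cost, so the firm shuts down and loses only its fixed cost.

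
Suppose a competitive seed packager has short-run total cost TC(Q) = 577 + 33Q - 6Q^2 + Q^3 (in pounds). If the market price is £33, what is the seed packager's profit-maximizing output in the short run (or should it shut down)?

Produce at Q = 4

Strip out fixed cost: VC = 33Q - 6Q^2 + Q^3. Then AVC = 33 - 6Q + Q^2 and MC = 33 - 12Q + 3Q^2.
AVC hits its minimum where MC = AVC, at Q = 3, giving min AVC = 33 - 6·3 + 3^2 = £24.
Because £33 ≥ £24, revenue can cover variable cost; the firm operates.
Set P = MC: 33 = 33 - 12Q + 3Q^2 → -12Q + 3Q^2 = 0. The roots are Q = 0 and Q = 4; the profit-maximizing output is on the rising part of MC, so Q* = 4.
Check: AVC at Q = 4 is £25 ≤ P, so revenue covers variable cost.
Profit = P·Q − TC = 33·4 − 677 = -£545, a loss, but smaller than the £577 fixed cost the firm would lose by shutting down.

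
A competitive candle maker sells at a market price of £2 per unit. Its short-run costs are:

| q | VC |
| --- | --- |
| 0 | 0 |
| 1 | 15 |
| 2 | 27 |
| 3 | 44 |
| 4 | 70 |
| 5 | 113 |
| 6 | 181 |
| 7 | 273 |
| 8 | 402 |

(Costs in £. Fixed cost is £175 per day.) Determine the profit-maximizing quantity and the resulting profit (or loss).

Tabulate TR − TC: q=0: -175; q=1: -188; q=2: -198; q=3: -213; q=4: -237; q=5: -278; q=6: -344; q=7: -434; q=8: -561.
Profit is highest at q = 0. Equivalently, the lowest AVC in the table is 27/2 ≈ £13.50 at q = 2, and P = £2 falls below it — price never covers variable cost, so the firm shuts down and loses only its fixed cost.

q = 0 (shut down); profit = -£175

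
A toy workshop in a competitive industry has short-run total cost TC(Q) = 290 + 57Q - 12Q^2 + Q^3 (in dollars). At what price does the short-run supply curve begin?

Short-run supply begins at min AVC. From VC = 57Q - 12Q^2 + Q^3, AVC = 57 - 12Q + Q^2.
dAVC/dQ = -12 + 2Q = 0 gives Q = 6. min AVC = 57 - 12·6 + 6^2 = 21.
The firm shuts down for any P below $21.

$21 per unit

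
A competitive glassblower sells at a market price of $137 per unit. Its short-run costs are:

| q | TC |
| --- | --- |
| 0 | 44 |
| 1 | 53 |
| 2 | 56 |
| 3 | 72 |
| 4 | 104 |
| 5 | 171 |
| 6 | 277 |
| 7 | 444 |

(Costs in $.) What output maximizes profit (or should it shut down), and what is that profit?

q = 6; profit = $545

Compute π = P·q − TC at each output: q=0: -44; q=1: 84; q=2: 218; q=3: 339; q=4: 444; q=5: 514; q=6: 545; q=7: 515.
Profit is maximized at q = 6. AVC there is 233/6 = $38.83 ≤ P, so producing beats shutting down (which would give -$44).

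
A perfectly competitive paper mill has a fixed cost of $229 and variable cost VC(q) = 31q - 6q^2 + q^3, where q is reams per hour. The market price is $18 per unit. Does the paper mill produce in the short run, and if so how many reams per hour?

From TC, MC = TC'(q) = 31 - 12q + 3q^2 and AVC = VC/q = 31 - 6q + q^2.
AVC is minimized where dAVC/dq = -6 + 2q = 0, at q = 3; min AVC = 31 - 6·3 + 3^2 = $22.
With P < min AVC ($18 < $22), every unit sold adds to the loss.
Best response: produce nothing and absorb the $229 fixed cost.

Shut down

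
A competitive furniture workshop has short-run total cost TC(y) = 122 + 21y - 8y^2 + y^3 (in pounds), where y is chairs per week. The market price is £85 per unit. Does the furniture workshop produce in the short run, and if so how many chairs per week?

Produce at y = 8

Variable cost is VC = 21y - 8y^2 + y^3, so AVC = VC/y = 21 - 8y + y^2 and MC = dTC/dy = 21 - 16y + 3y^2.
The AVC parabola has its vertex at y = 8/2 = 4, where AVC = 21 - 8·4 + 4^2 = £5.
Since P = £85 ≥ min AVC = £5, price covers variable cost and the firm should produce.
Solving P = MC: -64 - 16y + 3y^2 = 0 ⇒ y = -8/3 or 8. On the upward-sloping branch, y* = 8.
Check: AVC at y = 8 is £21 ≤ P, so revenue covers variable cost.
Profit = P·y − TC = 85·8 − 290 = £390.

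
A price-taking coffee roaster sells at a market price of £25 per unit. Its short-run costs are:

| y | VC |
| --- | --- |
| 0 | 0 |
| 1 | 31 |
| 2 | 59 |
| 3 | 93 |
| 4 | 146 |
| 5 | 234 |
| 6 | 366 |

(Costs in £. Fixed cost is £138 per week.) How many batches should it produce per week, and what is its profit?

Tabulate TR − TC: y=0: -138; y=1: -144; y=2: -147; y=3: -156; y=4: -184; y=5: -247; y=6: -354.
Profit is highest at y = 0. Equivalently, the lowest AVC in the table is 59/2 ≈ £29.50 at y = 2, and P = £25 falls below it — price never covers variable cost, so the firm shuts down and loses only its fixed cost.

y = 0 (shut down); profit = -£138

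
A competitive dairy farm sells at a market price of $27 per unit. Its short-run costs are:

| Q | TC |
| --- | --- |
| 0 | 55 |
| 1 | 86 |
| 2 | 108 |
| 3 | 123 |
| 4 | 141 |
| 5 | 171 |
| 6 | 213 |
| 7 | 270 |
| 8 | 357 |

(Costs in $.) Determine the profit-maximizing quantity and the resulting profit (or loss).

Q = 4; profit = -$33

Compute π = P·Q − TC at each output: Q=0: -55; Q=1: -59; Q=2: -54; Q=3: -42; Q=4: -33; Q=5: -36; Q=6: -51; Q=7: -81; Q=8: -141.
Profit is maximized at Q = 4. AVC there is 86/4 = $21.50 ≤ P, so producing beats shutting down (which would give -$55).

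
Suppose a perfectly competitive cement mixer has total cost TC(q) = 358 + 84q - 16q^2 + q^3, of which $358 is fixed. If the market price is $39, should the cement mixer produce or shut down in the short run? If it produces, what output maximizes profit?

Produce at q = 9

From TC, MC = TC'(q) = 84 - 32q + 3q^2 and AVC = VC/q = 84 - 16q + q^2.
AVC is minimized where dAVC/dq = -16 + 2q = 0, at q = 8; min AVC = 84 - 16·8 + 8^2 = $20.
Because $39 ≥ $20, revenue can cover variable cost; the firm operates.
Solving P = MC: 45 - 32q + 3q^2 = 0 ⇒ q = 5/3 or 9. On the upward-sloping branch, q* = 9.
Check: AVC at q = 9 is $21 ≤ P, so revenue covers variable cost.
Profit = P·q − TC = 39·9 − 547 = -$196, a loss, but smaller than the $358 fixed cost the firm would lose by shutting down.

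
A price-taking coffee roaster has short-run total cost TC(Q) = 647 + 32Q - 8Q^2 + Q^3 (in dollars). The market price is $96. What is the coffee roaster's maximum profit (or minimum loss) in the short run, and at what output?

AVC = 32 - 8Q + Q^2; min AVC = $16 at Q = 4. Since P = $96 ≥ min AVC, the firm produces.
With MC = 32 - 16Q + 3Q^2, P = MC on the upward-sloping part at Q* = 8.
TR = 96·8 = 768. TC = 647 + 256 = 903. Profit = 768 − 903 = -$135.
That loss of $135 beats the $647 the firm would lose by shutting down; producing recovers $512 of fixed cost.

Profit = -$135 at Q = 8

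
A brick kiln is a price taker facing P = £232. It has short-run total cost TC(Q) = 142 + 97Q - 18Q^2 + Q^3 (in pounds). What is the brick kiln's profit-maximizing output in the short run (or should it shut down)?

Produce at Q = 15

Strip out fixed cost: VC = 97Q - 18Q^2 + Q^3. Then AVC = 97 - 18Q + Q^2 and MC = 97 - 36Q + 3Q^2.
AVC is minimized where dAVC/dQ = -18 + 2Q = 0, at Q = 9; min AVC = 97 - 18·9 + 9^2 = £16.
Since P = £232 ≥ min AVC = £16, price covers variable cost and the firm should produce.
Set P = MC: 232 = 97 - 36Q + 3Q^2 → -135 - 36Q + 3Q^2 = 0. The roots are Q = -3 and Q = 15; the profit-maximizing output is on the rising part of MC, so Q* = 15.
Check: AVC at Q = 15 is £52 ≤ P, so revenue covers variable cost.
Profit = P·Q − TC = 232·15 − 922 = £2558.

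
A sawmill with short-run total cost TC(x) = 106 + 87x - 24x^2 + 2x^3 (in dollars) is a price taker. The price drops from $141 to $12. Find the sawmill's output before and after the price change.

Output falls from 9 to 0 (the firm shuts down)

MC = 87 - 48x + 6x^2; the shutdown threshold is min AVC = $15 (at x = 6).
At P = $141 ≥ min AVC, set P = MC on the rising branch: x = 9.
At P = $12 < min AVC = $15, price no longer covers variable cost at any output, so the firm shuts down: x = 0.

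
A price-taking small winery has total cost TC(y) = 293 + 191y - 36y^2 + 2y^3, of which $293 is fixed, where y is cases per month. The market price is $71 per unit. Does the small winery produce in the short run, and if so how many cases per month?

Variable cost is VC = 191y - 36y^2 + 2y^3, so AVC = VC/y = 191 - 36y + 2y^2 and MC = dTC/dy = 191 - 72y + 6y^2.
AVC hits its minimum where MC = AVC, at y = 9, giving min AVC = 191 - 36·9 + 2·9^2 = $29.
Because $71 ≥ $29, revenue can cover variable cost; the firm operates.
Set P = MC: 71 = 191 - 72y + 6y^2 → 120 - 72y + 6y^2 = 0. The roots are y = 2 and y = 10; the profit-maximizing output is on the rising part of MC, so y* = 10.
Check: AVC at y = 10 is $31 ≤ P, so revenue covers variable cost.
Profit = P·y − TC = 71·10 − 603 = $107.

Produce at y = 10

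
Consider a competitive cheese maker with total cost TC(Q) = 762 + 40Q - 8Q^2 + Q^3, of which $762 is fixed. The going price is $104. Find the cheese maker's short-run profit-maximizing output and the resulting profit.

Profit = -$250 at Q = 8

AVC = 40 - 8Q + Q^2 has its minimum $24 at Q = 4; price $104 clears that bar, so the firm operates.
MC = 40 - 16Q + 3Q^2. Setting P = MC and taking the root on the rising branch gives Q* = 8.
TR = 104·8 = 832. TC = 762 + 320 = 1082. Profit = 832 − 1082 = -$250.
That loss of $250 beats the $762 the firm would lose by shutting down; producing recovers $512 of fixed cost.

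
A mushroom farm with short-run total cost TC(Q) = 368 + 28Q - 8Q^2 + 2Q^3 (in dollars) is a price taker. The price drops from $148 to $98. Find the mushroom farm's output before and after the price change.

MC = 28 - 16Q + 6Q^2; the shutdown threshold is min AVC = $20 (at Q = 2).
With P = $148 above the shutdown price, P = MC gives Q = 6.
At P = $98 ≥ min AVC, set P = MC: Q = 5. The firm stays open but cuts output.

Output falls from 6 to 5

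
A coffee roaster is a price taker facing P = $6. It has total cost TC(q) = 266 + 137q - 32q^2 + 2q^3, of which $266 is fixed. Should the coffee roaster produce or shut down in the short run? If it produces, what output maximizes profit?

Shut down

From TC, MC = TC'(q) = 137 - 64q + 6q^2 and AVC = VC/q = 137 - 32q + 2q^2.
The AVC parabola has its vertex at q = 32/4 = 8, where AVC = 137 - 32·8 + 2·8^2 = $9.
P = $6 lies below min AVC = $9; no output level covers variable cost.
The firm minimizes its loss by shutting down and losing only its fixed cost of $266.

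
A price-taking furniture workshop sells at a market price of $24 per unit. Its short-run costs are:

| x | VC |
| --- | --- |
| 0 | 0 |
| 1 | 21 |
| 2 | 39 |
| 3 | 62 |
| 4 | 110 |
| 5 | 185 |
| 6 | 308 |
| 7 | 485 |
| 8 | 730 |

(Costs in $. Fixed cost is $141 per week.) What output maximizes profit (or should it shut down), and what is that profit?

x = 3; profit = -$131

Tabulate TR − TC: x=0: -141; x=1: -138; x=2: -132; x=3: -131; x=4: -155; x=5: -206; x=6: -305; x=7: -458; x=8: -679.
Profit is maximized at x = 3. AVC there is 62/3 = $20.67 ≤ P, so producing beats shutting down (which would give -$141).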